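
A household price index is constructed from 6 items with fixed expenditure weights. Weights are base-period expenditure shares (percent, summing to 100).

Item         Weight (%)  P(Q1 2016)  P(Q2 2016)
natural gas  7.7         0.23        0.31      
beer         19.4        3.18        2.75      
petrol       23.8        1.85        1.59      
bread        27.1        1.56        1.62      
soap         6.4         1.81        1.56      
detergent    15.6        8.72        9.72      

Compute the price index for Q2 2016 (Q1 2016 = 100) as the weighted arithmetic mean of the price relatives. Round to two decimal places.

98.66

natural gas: 7.7 × (0.31/0.23) = 7.7 × 1.347826 = 10.3783
beer: 19.4 × (2.75/3.18) = 19.4 × 0.864780 = 16.7767
petrol: 23.8 × (1.59/1.85) = 23.8 × 0.859459 = 20.4551
bread: 27.1 × (1.62/1.56) = 27.1 × 1.038462 = 28.1423
soap: 6.4 × (1.56/1.81) = 6.4 × 0.861878 = 5.5160
detergent: 15.6 × (9.72/8.72) = 15.6 × 1.114679 = 17.3890
Index = Σ wᵢ·(p₁ᵢ/p₀ᵢ) = 10.3783 + 16.7767 + 20.4551 + 28.1423 + 5.5160 + 17.3890 = 98.6574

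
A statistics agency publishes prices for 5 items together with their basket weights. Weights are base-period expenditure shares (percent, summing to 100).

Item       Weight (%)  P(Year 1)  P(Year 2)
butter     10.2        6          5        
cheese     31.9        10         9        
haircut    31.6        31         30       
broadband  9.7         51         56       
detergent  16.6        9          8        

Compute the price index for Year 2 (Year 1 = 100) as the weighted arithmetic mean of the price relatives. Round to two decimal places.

93.20

butter: 10.2 × (5/6) = 10.2 × 0.833333 = 8.5000
cheese: 31.9 × (9/10) = 31.9 × 0.900000 = 28.7100
haircut: 31.6 × (30/31) = 31.6 × 0.967742 = 30.5806
broadband: 9.7 × (56/51) = 9.7 × 1.098039 = 10.6510
detergent: 16.6 × (8/9) = 16.6 × 0.888889 = 14.7556
Index = Σ wᵢ·(p₁ᵢ/p₀ᵢ) = 8.5000 + 28.7100 + 30.5806 + 10.6510 + 14.7556 = 93.1972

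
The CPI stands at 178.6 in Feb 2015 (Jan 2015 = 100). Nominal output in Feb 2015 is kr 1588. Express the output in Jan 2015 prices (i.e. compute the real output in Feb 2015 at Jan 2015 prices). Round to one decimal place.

Real = Nominal ÷ (Index/100) = 1588 ÷ (178.6/100)
     = 1588 ÷ 1.786 = 889.1377

889.1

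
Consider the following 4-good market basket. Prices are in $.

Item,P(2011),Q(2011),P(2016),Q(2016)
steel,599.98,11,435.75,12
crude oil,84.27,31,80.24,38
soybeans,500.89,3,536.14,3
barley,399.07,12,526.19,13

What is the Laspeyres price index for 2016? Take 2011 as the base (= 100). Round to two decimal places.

98.06

Laspeyres price index uses base-period quantities as weights.
ΣP(2016)·Q(2011) = 435.75×11 + 80.24×31 + 536.14×3 + 526.19×12 = 4793.25 + 2487.44 + 1608.42 + 6314.28 = 15203.39
ΣP(2011)·Q(2011) = 599.98×11 + 84.27×31 + 500.89×3 + 399.07×12 = 6599.78 + 2612.37 + 1502.67 + 4788.84 = 15503.66
Index = 15203.39 / 15503.66 × 100 = 98.0632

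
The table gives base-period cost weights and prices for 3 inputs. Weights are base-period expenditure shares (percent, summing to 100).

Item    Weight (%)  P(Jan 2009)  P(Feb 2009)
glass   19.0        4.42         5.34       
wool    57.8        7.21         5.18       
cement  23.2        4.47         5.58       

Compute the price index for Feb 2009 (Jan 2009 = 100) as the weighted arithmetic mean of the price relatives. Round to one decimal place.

93.4

glass: 19.0 × (5.34/4.42) = 19.0 × 1.208145 = 22.9548
wool: 57.8 × (5.18/7.21) = 57.8 × 0.718447 = 41.5262
cement: 23.2 × (5.58/4.47) = 23.2 × 1.248322 = 28.9611
Index = Σ wᵢ·(p₁ᵢ/p₀ᵢ) = 22.9548 + 41.5262 + 28.9611 = 93.4420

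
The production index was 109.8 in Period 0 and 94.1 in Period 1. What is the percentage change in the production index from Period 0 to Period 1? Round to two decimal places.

-14.30%

Change = (94.1 − 109.8) / 109.8 × 100
       = -15.7 / 109.8 × 100 = -14.2987%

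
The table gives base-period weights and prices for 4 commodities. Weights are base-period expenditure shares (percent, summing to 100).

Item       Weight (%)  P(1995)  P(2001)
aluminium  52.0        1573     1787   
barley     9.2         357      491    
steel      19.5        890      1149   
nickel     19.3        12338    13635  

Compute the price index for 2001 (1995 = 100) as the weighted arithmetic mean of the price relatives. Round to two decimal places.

aluminium: 52.0 × (1787/1573) = 52.0 × 1.136046 = 59.0744
barley: 9.2 × (491/357) = 9.2 × 1.375350 = 12.6532
steel: 19.5 × (1149/890) = 19.5 × 1.291011 = 25.1747
nickel: 19.3 × (13635/12338) = 19.3 × 1.105122 = 21.3289
Index = Σ wᵢ·(p₁ᵢ/p₀ᵢ) = 59.0744 + 12.6532 + 25.1747 + 21.3289 = 118.2312

118.23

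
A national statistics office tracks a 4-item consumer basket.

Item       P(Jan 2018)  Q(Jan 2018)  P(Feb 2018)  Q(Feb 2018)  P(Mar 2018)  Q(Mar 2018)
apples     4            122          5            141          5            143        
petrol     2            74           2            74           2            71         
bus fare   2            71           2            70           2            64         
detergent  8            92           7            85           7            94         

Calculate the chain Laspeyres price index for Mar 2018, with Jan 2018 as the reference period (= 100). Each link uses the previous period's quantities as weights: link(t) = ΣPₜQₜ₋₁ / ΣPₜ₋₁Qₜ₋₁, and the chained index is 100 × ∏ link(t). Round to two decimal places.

101.98

Link Jan 2018→Feb 2018:
ΣP(Feb 2018)Q(Jan 2018) = 5×122 + 2×74 + 2×71 + 7×92 = 610 + 148 + 142 + 644 = 1544
ΣP(Jan 2018)Q(Jan 2018) = 4×122 + 2×74 + 2×71 + 8×92 = 488 + 148 + 142 + 736 = 1514
link = 1544/1514 = 1.019815
Link Feb 2018→Mar 2018:
ΣP(Mar 2018)Q(Feb 2018) = 5×141 + 2×74 + 2×70 + 7×85 = 705 + 148 + 140 + 595 = 1588
ΣP(Feb 2018)Q(Feb 2018) = 5×141 + 2×74 + 2×70 + 7×85 = 705 + 148 + 140 + 595 = 1588
link = 1588/1588 = 1.000000
Chained index = 100 × 1.019815 × 1.000000 = 101.9815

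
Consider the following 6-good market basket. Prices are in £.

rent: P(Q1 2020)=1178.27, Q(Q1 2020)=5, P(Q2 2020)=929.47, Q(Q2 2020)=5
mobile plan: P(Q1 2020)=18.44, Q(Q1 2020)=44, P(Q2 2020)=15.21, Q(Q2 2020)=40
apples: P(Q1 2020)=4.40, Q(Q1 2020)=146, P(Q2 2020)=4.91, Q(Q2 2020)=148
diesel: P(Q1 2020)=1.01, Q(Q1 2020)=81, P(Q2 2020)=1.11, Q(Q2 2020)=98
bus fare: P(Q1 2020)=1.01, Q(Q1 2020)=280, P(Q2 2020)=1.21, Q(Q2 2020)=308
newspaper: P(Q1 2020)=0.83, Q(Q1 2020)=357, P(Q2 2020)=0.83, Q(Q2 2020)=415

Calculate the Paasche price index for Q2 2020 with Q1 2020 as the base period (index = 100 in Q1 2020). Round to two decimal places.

Paasche price index uses current-period quantities as weights.
ΣP(Q2 2020)·Q(Q2 2020) = 929.47×5 + 15.21×40 + 4.91×148 + 1.11×98 + 1.21×308 + 0.83×415 = 4647.35 + 608.4 + 726.68 + 108.78 + 372.68 + 344.45 = 6808.34
ΣP(Q1 2020)·Q(Q2 2020) = 1178.27×5 + 18.44×40 + 4.40×148 + 1.01×98 + 1.01×308 + 0.83×415 = 5891.35 + 737.6 + 651.2 + 98.98 + 311.08 + 344.45 = 8034.66
Index = 6808.34 / 8034.66 × 100 = 84.7371

84.74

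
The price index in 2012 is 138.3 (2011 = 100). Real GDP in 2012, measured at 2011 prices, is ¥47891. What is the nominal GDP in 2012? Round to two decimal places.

66233.25

Nominal = Real × (Index/100) = 47891 × (138.3/100)
        = 47891 × 1.383 = 66233.2530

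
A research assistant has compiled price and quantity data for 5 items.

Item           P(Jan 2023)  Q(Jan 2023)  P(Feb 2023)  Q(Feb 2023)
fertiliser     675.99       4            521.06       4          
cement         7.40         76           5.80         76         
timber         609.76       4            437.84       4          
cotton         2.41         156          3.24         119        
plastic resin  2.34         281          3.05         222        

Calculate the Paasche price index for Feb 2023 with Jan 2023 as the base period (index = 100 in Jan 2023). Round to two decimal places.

81.99

Paasche price index uses current-period quantities as weights.
ΣP(Feb 2023)·Q(Feb 2023) = 521.06×4 + 5.80×76 + 437.84×4 + 3.24×119 + 3.05×222 = 2084.24 + 440.8 + 1751.36 + 385.56 + 677.1 = 5339.06
ΣP(Jan 2023)·Q(Feb 2023) = 675.99×4 + 7.40×76 + 609.76×4 + 2.41×119 + 2.34×222 = 2703.96 + 562.4 + 2439.04 + 286.79 + 519.48 = 6511.67
Index = 5339.06 / 6511.67 × 100 = 81.9922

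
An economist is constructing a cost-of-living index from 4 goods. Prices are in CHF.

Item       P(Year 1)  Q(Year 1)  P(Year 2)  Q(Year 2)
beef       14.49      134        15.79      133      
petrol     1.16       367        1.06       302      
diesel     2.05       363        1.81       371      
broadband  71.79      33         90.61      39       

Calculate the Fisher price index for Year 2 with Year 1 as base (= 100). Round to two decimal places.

Laspeyres component (base-period weights):
ΣP(Year 2)Q(Year 1) = 15.79×134 + 1.06×367 + 1.81×363 + 90.61×33 = 2115.86 + 389.02 + 657.03 + 2990.13 = 6152.04
ΣP(Year 1)Q(Year 1) = 14.49×134 + 1.16×367 + 2.05×363 + 71.79×33 = 1941.66 + 425.72 + 744.15 + 2369.07 = 5480.6
L = 6152.04 / 5480.6 × 100 = 112.2512
Paasche component (current-period weights):
ΣP(Year 2)Q(Year 2) = 15.79×133 + 1.06×302 + 1.81×371 + 90.61×39 = 2100.07 + 320.12 + 671.51 + 3533.79 = 6625.49
ΣP(Year 1)Q(Year 2) = 14.49×133 + 1.16×302 + 2.05×371 + 71.79×39 = 1927.17 + 350.32 + 760.55 + 2799.81 = 5837.85
P = 6625.49 / 5837.85 × 100 = 113.4920
Fisher = √(L × P) = √(112.2512 × 113.4920) = 112.8699

112.87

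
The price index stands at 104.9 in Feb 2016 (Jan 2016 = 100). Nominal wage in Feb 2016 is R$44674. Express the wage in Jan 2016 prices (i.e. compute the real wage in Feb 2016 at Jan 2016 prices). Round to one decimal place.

42587.2

Real = Nominal ÷ (Index/100) = 44674 ÷ (104.9/100)
     = 44674 ÷ 1.049 = 42587.2259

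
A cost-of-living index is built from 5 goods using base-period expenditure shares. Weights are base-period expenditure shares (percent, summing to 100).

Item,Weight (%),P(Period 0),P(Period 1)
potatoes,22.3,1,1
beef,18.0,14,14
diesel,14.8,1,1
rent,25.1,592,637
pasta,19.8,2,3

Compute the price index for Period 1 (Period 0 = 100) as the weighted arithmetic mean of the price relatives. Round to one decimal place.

111.8

potatoes: 22.3 × (1/1) = 22.3 × 1.000000 = 22.3000
beef: 18.0 × (14/14) = 18.0 × 1.000000 = 18.0000
diesel: 14.8 × (1/1) = 14.8 × 1.000000 = 14.8000
rent: 25.1 × (637/592) = 25.1 × 1.076014 = 27.0079
pasta: 19.8 × (3/2) = 19.8 × 1.500000 = 29.7000
Index = Σ wᵢ·(p₁ᵢ/p₀ᵢ) = 22.3000 + 18.0000 + 14.8000 + 27.0079 + 29.7000 = 111.8079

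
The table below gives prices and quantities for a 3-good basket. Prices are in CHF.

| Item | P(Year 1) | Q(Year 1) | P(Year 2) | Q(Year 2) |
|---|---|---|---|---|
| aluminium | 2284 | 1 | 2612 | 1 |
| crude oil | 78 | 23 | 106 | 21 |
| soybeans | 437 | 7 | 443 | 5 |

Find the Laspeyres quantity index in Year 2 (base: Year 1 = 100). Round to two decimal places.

Laspeyres quantity index uses base-period prices as weights.
ΣP(Year 1)·Q(Year 2) = 2284×1 + 78×21 + 437×5 = 2284 + 1638 + 2185 = 6107
ΣP(Year 1)·Q(Year 1) = 2284×1 + 78×23 + 437×7 = 2284 + 1794 + 3059 = 7137
Index = 6107 / 7137 × 100 = 85.5682

85.57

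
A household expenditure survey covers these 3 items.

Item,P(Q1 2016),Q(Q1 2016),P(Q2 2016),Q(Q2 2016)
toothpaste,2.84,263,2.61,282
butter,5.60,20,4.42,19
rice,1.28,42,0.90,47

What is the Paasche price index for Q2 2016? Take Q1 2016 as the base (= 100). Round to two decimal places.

Paasche price index uses current-period quantities as weights.
ΣP(Q2 2016)·Q(Q2 2016) = 2.61×282 + 4.42×19 + 0.90×47 = 736.02 + 83.98 + 42.3 = 862.3
ΣP(Q1 2016)·Q(Q2 2016) = 2.84×282 + 5.60×19 + 1.28×47 = 800.88 + 106.4 + 60.16 = 967.44
Index = 862.3 / 967.44 × 100 = 89.1321

89.13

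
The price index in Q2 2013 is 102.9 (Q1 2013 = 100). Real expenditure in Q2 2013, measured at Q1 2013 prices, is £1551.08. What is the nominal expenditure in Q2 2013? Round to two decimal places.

1596.06

Nominal = Real × (Index/100) = 1551.08 × (102.9/100)
        = 1551.08 × 1.029 = 1596.0613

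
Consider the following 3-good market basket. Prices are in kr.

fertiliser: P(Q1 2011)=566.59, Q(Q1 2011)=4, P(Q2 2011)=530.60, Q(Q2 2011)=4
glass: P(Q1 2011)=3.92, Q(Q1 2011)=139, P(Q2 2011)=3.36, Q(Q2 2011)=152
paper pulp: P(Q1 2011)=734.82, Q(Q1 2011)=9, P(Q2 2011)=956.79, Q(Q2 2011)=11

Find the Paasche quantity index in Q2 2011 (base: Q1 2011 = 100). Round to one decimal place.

Paasche quantity index uses current-period prices as weights.
ΣP(Q2 2011)·Q(Q2 2011) = 530.60×4 + 3.36×152 + 956.79×11 = 2122.4 + 510.72 + 10524.69 = 13157.81
ΣP(Q2 2011)·Q(Q1 2011) = 530.60×4 + 3.36×139 + 956.79×9 = 2122.4 + 467.04 + 8611.11 = 11200.55
Index = 13157.81 / 11200.55 × 100 = 117.4747

117.5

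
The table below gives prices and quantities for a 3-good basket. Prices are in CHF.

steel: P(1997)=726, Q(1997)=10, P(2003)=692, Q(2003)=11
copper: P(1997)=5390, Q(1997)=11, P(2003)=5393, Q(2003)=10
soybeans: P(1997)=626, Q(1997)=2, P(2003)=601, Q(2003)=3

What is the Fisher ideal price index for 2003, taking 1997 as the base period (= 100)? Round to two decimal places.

Laspeyres component (base-period weights):
ΣP(2003)Q(1997) = 692×10 + 5393×11 + 601×2 = 6920 + 59323 + 1202 = 67445
ΣP(1997)Q(1997) = 726×10 + 5390×11 + 626×2 = 7260 + 59290 + 1252 = 67802
L = 67445 / 67802 × 100 = 99.4735
Paasche component (current-period weights):
ΣP(2003)Q(2003) = 692×11 + 5393×10 + 601×3 = 7612 + 53930 + 1803 = 63345
ΣP(1997)Q(2003) = 726×11 + 5390×10 + 626×3 = 7986 + 53900 + 1878 = 63764
P = 63345 / 63764 × 100 = 99.3429
Fisher = √(L × P) = √(99.4735 × 99.3429) = 99.4082

99.41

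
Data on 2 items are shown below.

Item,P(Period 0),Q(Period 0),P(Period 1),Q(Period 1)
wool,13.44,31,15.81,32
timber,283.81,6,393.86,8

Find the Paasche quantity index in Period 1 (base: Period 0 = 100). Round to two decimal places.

Paasche quantity index uses current-period prices as weights.
ΣP(Period 1)·Q(Period 1) = 15.81×32 + 393.86×8 = 505.92 + 3150.88 = 3656.8
ΣP(Period 1)·Q(Period 0) = 15.81×31 + 393.86×6 = 490.11 + 2363.16 = 2853.27
Index = 3656.8 / 2853.27 × 100 = 128.1617

128.16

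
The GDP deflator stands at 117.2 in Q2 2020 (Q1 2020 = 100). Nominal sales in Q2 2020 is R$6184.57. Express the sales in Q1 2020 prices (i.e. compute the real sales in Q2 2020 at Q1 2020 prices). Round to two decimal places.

5276.94

Real = Nominal ÷ (Index/100) = 6184.57 ÷ (117.2/100)
     = 6184.57 ÷ 1.172 = 5276.9369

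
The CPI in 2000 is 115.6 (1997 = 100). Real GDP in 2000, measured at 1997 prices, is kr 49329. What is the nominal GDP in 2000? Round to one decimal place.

Nominal = Real × (Index/100) = 49329 × (115.6/100)
        = 49329 × 1.156 = 57024.3240

57024.3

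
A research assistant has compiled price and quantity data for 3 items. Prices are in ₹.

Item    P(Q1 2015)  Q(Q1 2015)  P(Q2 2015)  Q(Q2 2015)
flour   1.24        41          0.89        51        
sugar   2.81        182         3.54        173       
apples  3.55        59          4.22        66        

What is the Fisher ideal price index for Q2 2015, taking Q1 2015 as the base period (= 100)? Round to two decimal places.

119.98

Laspeyres component (base-period weights):
ΣP(Q2 2015)Q(Q1 2015) = 0.89×41 + 3.54×182 + 4.22×59 = 36.49 + 644.28 + 248.98 = 929.75
ΣP(Q1 2015)Q(Q1 2015) = 1.24×41 + 2.81×182 + 3.55×59 = 50.84 + 511.42 + 209.45 = 771.71
L = 929.75 / 771.71 × 100 = 120.4792
Paasche component (current-period weights):
ΣP(Q2 2015)Q(Q2 2015) = 0.89×51 + 3.54×173 + 4.22×66 = 45.39 + 612.42 + 278.52 = 936.33
ΣP(Q1 2015)Q(Q2 2015) = 1.24×51 + 2.81×173 + 3.55×66 = 63.24 + 486.13 + 234.3 = 783.67
P = 936.33 / 783.67 × 100 = 119.4801
Fisher = √(L × P) = √(120.4792 × 119.4801) = 119.9786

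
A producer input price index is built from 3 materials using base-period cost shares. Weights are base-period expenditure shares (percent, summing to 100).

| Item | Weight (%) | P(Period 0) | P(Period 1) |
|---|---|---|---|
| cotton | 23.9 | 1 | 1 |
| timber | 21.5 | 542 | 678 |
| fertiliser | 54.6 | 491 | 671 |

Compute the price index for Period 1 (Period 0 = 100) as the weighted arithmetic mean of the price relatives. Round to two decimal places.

cotton: 23.9 × (1/1) = 23.9 × 1.000000 = 23.9000
timber: 21.5 × (678/542) = 21.5 × 1.250923 = 26.8948
fertiliser: 54.6 × (671/491) = 54.6 × 1.366599 = 74.6163
Index = Σ wᵢ·(p₁ᵢ/p₀ᵢ) = 23.9000 + 26.8948 + 74.6163 = 125.4111

125.41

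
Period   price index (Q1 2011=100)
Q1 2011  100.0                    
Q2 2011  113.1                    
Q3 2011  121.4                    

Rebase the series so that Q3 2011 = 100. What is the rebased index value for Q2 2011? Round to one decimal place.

93.2

Rebased(Q2 2011) = 113.1 / 121.4 × 100 = 93.1631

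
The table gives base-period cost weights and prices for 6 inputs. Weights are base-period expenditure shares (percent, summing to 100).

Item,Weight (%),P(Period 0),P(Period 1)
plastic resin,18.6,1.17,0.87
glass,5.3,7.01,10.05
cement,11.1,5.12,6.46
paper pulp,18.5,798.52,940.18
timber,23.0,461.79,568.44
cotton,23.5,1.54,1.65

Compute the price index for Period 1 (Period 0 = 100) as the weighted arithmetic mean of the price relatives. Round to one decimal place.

110.7

plastic resin: 18.6 × (0.87/1.17) = 18.6 × 0.743590 = 13.8308
glass: 5.3 × (10.05/7.01) = 5.3 × 1.433666 = 7.5984
cement: 11.1 × (6.46/5.12) = 11.1 × 1.261719 = 14.0051
paper pulp: 18.5 × (940.18/798.52) = 18.5 × 1.177403 = 21.7820
timber: 23.0 × (568.44/461.79) = 23.0 × 1.230949 = 28.3118
cotton: 23.5 × (1.65/1.54) = 23.5 × 1.071429 = 25.1786
Index = Σ wᵢ·(p₁ᵢ/p₀ᵢ) = 13.8308 + 7.5984 + 14.0051 + 21.7820 + 28.3118 + 25.1786 = 110.7066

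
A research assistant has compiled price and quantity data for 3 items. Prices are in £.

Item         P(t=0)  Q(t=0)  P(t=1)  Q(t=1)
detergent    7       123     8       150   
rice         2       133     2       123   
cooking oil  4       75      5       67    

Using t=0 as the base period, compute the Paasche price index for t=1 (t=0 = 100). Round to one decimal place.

113.9

Paasche price index uses current-period quantities as weights.
ΣP(t=1)·Q(t=1) = 8×150 + 2×123 + 5×67 = 1200 + 246 + 335 = 1781
ΣP(t=0)·Q(t=1) = 7×150 + 2×123 + 4×67 = 1050 + 246 + 268 = 1564
Index = 1781 / 1564 × 100 = 113.8747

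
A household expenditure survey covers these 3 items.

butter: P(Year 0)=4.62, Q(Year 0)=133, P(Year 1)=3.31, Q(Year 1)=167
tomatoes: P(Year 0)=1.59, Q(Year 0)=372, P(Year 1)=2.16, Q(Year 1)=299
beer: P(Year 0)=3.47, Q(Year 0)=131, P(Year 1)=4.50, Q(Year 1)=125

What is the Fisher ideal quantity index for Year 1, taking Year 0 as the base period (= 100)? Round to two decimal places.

98.61

Laspeyres component (base-period weights):
ΣP(Year 0)Q(Year 1) = 4.62×167 + 1.59×299 + 3.47×125 = 771.54 + 475.41 + 433.75 = 1680.7
ΣP(Year 0)Q(Year 0) = 4.62×133 + 1.59×372 + 3.47×131 = 614.46 + 591.48 + 454.57 = 1660.51
L = 1680.7 / 1660.51 × 100 = 101.2159
Paasche component (current-period weights):
ΣP(Year 1)Q(Year 1) = 3.31×167 + 2.16×299 + 4.50×125 = 552.77 + 645.84 + 562.5 = 1761.11
ΣP(Year 1)Q(Year 0) = 3.31×133 + 2.16×372 + 4.50×131 = 440.23 + 803.52 + 589.5 = 1833.25
P = 1761.11 / 1833.25 × 100 = 96.0649
Fisher = √(L × P) = √(101.2159 × 96.0649) = 98.6068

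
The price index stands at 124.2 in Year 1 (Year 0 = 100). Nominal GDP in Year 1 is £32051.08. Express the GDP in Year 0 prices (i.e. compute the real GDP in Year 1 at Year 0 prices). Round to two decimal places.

25806.02

Real = Nominal ÷ (Index/100) = 32051.08 ÷ (124.2/100)
     = 32051.08 ÷ 1.242 = 25806.0225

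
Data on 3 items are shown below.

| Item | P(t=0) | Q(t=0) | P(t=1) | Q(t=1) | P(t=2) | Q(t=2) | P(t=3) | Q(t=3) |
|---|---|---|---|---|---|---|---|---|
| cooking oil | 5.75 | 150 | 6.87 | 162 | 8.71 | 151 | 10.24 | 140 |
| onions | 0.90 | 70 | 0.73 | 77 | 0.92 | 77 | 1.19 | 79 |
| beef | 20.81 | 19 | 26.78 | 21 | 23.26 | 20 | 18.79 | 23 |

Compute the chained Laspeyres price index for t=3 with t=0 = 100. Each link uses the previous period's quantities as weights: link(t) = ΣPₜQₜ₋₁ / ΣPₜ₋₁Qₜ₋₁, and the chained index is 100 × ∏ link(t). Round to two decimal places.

149.03

Link t=0→t=1:
ΣP(t=1)Q(t=0) = 6.87×150 + 0.73×70 + 26.78×19 = 1030.5 + 51.1 + 508.82 = 1590.42
ΣP(t=0)Q(t=0) = 5.75×150 + 0.90×70 + 20.81×19 = 862.5 + 63 + 395.39 = 1320.89
link = 1590.42/1320.89 = 1.204052
Link t=1→t=2:
ΣP(t=2)Q(t=1) = 8.71×162 + 0.92×77 + 23.26×21 = 1411.02 + 70.84 + 488.46 = 1970.32
ΣP(t=1)Q(t=1) = 6.87×162 + 0.73×77 + 26.78×21 = 1112.94 + 56.21 + 562.38 = 1731.53
link = 1970.32/1731.53 = 1.137907
Link t=2→t=3:
ΣP(t=3)Q(t=2) = 10.24×151 + 1.19×77 + 18.79×20 = 1546.24 + 91.63 + 375.8 = 2013.67
ΣP(t=2)Q(t=2) = 8.71×151 + 0.92×77 + 23.26×20 = 1315.21 + 70.84 + 465.2 = 1851.25
link = 2013.67/1851.25 = 1.087735
Chained index = 100 × 1.204052 × 1.137907 × 1.087735 = 149.0305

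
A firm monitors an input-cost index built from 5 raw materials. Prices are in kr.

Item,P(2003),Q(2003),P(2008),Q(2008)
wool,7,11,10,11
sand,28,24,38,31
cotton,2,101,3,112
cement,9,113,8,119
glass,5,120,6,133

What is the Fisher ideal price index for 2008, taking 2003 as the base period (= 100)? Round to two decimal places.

Laspeyres component (base-period weights):
ΣP(2008)Q(2003) = 10×11 + 38×24 + 3×101 + 8×113 + 6×120 = 110 + 912 + 303 + 904 + 720 = 2949
ΣP(2003)Q(2003) = 7×11 + 28×24 + 2×101 + 9×113 + 5×120 = 77 + 672 + 202 + 1017 + 600 = 2568
L = 2949 / 2568 × 100 = 114.8364
Paasche component (current-period weights):
ΣP(2008)Q(2008) = 10×11 + 38×31 + 3×112 + 8×119 + 6×133 = 110 + 1178 + 336 + 952 + 798 = 3374
ΣP(2003)Q(2008) = 7×11 + 28×31 + 2×112 + 9×119 + 5×133 = 77 + 868 + 224 + 1071 + 665 = 2905
P = 3374 / 2905 × 100 = 116.1446
Fisher = √(L × P) = √(114.8364 × 116.1446) = 115.4887

115.49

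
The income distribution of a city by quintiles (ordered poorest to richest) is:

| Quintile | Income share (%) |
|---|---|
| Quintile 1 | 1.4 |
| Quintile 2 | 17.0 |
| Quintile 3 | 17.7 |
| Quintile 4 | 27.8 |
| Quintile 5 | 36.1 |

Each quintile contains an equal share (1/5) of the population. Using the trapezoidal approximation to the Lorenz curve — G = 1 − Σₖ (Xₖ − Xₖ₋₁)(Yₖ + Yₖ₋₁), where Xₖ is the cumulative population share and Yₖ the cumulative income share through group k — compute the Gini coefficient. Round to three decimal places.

0.321

Cumulative income shares Yₖ: 0.0140, 0.1840, 0.3610, 0.6390, 1.0000
Σ (Xₖ−Xₖ₋₁)(Yₖ+Yₖ₋₁) = (1/5)(0.0140+0.0000) + (1/5)(0.1840+0.0140) + (1/5)(0.3610+0.1840) + (1/5)(0.6390+0.3610) + (1/5)(1.0000+0.6390)
  = 0.0028 + 0.0396 + 0.1090 + 0.2000 + 0.3278 = 0.6792
G = 1 − 0.6792 = 0.3208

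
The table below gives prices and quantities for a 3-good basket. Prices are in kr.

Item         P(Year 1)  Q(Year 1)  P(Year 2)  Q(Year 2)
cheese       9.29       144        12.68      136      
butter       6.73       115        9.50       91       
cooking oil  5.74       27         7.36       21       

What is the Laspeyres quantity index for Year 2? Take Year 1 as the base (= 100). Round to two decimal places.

88.08

Laspeyres quantity index uses base-period prices as weights.
ΣP(Year 1)·Q(Year 2) = 9.29×136 + 6.73×91 + 5.74×21 = 1263.44 + 612.43 + 120.54 = 1996.41
ΣP(Year 1)·Q(Year 1) = 9.29×144 + 6.73×115 + 5.74×27 = 1337.76 + 773.95 + 154.98 = 2266.69
Index = 1996.41 / 2266.69 × 100 = 88.0760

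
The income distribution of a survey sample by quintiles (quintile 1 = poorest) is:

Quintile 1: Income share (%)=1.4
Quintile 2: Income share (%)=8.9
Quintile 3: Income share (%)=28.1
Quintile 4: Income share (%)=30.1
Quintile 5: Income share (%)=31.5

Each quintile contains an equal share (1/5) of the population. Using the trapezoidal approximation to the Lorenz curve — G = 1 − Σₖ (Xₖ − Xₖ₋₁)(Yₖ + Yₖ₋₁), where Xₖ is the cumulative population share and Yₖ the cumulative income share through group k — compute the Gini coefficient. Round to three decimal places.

0.326

Cumulative income shares Yₖ: 0.0140, 0.1030, 0.3840, 0.6850, 1.0000
Σ (Xₖ−Xₖ₋₁)(Yₖ+Yₖ₋₁) = (1/5)(0.0140+0.0000) + (1/5)(0.1030+0.0140) + (1/5)(0.3840+0.1030) + (1/5)(0.6850+0.3840) + (1/5)(1.0000+0.6850)
  = 0.0028 + 0.0234 + 0.0974 + 0.2138 + 0.3370 = 0.6744
G = 1 − 0.6744 = 0.3256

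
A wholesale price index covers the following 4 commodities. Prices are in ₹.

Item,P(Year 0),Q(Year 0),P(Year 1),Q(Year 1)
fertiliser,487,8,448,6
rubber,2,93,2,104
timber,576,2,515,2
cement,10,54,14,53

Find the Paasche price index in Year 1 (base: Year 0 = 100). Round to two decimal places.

Paasche price index uses current-period quantities as weights.
ΣP(Year 1)·Q(Year 1) = 448×6 + 2×104 + 515×2 + 14×53 = 2688 + 208 + 1030 + 742 = 4668
ΣP(Year 0)·Q(Year 1) = 487×6 + 2×104 + 576×2 + 10×53 = 2922 + 208 + 1152 + 530 = 4812
Index = 4668 / 4812 × 100 = 97.0075

97.01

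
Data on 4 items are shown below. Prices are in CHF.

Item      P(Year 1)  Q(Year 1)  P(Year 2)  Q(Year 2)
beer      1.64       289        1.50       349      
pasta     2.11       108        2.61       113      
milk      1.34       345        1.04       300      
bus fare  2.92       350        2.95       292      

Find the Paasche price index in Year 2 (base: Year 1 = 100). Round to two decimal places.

Paasche price index uses current-period quantities as weights.
ΣP(Year 2)·Q(Year 2) = 1.50×349 + 2.61×113 + 1.04×300 + 2.95×292 = 523.5 + 294.93 + 312 + 861.4 = 1991.83
ΣP(Year 1)·Q(Year 2) = 1.64×349 + 2.11×113 + 1.34×300 + 2.92×292 = 572.36 + 238.43 + 402 + 852.64 = 2065.43
Index = 1991.83 / 2065.43 × 100 = 96.4366

96.44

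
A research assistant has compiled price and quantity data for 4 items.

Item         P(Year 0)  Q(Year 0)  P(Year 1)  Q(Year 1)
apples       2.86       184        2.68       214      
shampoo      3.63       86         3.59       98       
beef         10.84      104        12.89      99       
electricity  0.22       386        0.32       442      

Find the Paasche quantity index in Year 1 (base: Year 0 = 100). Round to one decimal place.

103.4

Paasche quantity index uses current-period prices as weights.
ΣP(Year 1)·Q(Year 1) = 2.68×214 + 3.59×98 + 12.89×99 + 0.32×442 = 573.52 + 351.82 + 1276.11 + 141.44 = 2342.89
ΣP(Year 1)·Q(Year 0) = 2.68×184 + 3.59×86 + 12.89×104 + 0.32×386 = 493.12 + 308.74 + 1340.56 + 123.52 = 2265.94
Index = 2342.89 / 2265.94 × 100 = 103.3959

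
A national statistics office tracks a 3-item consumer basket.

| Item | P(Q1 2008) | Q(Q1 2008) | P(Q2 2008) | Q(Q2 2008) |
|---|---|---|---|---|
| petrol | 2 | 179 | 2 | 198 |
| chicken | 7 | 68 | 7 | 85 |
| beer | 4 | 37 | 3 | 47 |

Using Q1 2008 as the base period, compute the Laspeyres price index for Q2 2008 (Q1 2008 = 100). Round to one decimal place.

96.2

Laspeyres price index uses base-period quantities as weights.
ΣP(Q2 2008)·Q(Q1 2008) = 2×179 + 7×68 + 3×37 = 358 + 476 + 111 = 945
ΣP(Q1 2008)·Q(Q1 2008) = 2×179 + 7×68 + 4×37 = 358 + 476 + 148 = 982
Index = 945 / 982 × 100 = 96.2322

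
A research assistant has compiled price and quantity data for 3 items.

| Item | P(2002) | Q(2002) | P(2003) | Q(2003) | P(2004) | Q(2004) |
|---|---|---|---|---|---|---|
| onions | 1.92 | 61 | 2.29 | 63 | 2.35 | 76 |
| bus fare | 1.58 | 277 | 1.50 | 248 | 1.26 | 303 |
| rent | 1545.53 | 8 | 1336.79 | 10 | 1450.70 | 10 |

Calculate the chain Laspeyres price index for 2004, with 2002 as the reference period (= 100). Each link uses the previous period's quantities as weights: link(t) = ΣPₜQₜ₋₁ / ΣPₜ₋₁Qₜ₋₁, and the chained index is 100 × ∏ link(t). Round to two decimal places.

93.87

Link 2002→2003:
ΣP(2003)Q(2002) = 2.29×61 + 1.50×277 + 1336.79×8 = 139.69 + 415.5 + 10694.32 = 11249.51
ΣP(2002)Q(2002) = 1.92×61 + 1.58×277 + 1545.53×8 = 117.12 + 437.66 + 12364.24 = 12919.02
link = 11249.51/12919.02 = 0.870771
Link 2003→2004:
ΣP(2004)Q(2003) = 2.35×63 + 1.26×248 + 1450.70×10 = 148.05 + 312.48 + 14507 = 14967.53
ΣP(2003)Q(2003) = 2.29×63 + 1.50×248 + 1336.79×10 = 144.27 + 372 + 13367.9 = 13884.17
link = 14967.53/13884.17 = 1.078028
Chained index = 100 × 0.870771 × 1.078028 = 93.8716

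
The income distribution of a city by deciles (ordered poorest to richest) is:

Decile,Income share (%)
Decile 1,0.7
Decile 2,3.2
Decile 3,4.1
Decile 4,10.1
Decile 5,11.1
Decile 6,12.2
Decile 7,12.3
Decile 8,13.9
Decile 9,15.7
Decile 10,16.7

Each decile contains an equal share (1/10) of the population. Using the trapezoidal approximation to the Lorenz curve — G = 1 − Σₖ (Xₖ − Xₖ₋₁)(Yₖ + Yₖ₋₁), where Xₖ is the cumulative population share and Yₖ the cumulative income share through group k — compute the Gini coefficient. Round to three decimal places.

0.288

Cumulative income shares Yₖ: 0.0070, 0.0390, 0.0800, 0.1810, 0.2920, 0.4140, 0.5370, 0.6760, 0.8330, 1.0000
Σ (Xₖ−Xₖ₋₁)(Yₖ+Yₖ₋₁) = (1/10)(0.0070+0.0000) + (1/10)(0.0390+0.0070) + (1/10)(0.0800+0.0390) + (1/10)(0.1810+0.0800) + (1/10)(0.2920+0.1810) + (1/10)(0.4140+0.2920) + (1/10)(0.5370+0.4140) + (1/10)(0.6760+0.5370) + (1/10)(0.8330+0.6760) + (1/10)(1.0000+0.8330)
  = 0.0007 + 0.0046 + 0.0119 + 0.0261 + 0.0473 + 0.0706 + 0.0951 + 0.1213 + 0.1509 + 0.1833 = 0.7118
G = 1 − 0.7118 = 0.2882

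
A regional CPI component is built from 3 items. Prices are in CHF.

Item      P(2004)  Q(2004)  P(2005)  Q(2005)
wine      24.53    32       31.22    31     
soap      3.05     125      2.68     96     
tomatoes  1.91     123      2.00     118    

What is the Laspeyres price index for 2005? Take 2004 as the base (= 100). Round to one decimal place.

Laspeyres price index uses base-period quantities as weights.
ΣP(2005)·Q(2004) = 31.22×32 + 2.68×125 + 2.00×123 = 999.04 + 335 + 246 = 1580.04
ΣP(2004)·Q(2004) = 24.53×32 + 3.05×125 + 1.91×123 = 784.96 + 381.25 + 234.93 = 1401.14
Index = 1580.04 / 1401.14 × 100 = 112.7682

112.8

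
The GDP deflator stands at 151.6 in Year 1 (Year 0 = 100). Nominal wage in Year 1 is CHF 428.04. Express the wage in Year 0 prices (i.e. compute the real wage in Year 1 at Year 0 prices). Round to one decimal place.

282.3

Real = Nominal ÷ (Index/100) = 428.04 ÷ (151.6/100)
     = 428.04 ÷ 1.516 = 282.3483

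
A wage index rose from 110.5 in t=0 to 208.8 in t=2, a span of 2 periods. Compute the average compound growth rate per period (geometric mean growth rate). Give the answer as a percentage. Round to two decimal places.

37.46%

Growth factor = (208.8/110.5)^(1/2) = (1.889593)^(1/2) = 1.374625
Growth rate = 1.374625 − 1 = 0.374625 = 37.4625%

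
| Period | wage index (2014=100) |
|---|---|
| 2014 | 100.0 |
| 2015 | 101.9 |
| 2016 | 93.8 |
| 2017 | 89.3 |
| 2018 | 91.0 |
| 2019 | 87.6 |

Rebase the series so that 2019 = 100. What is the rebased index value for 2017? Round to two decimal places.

Rebased(2017) = 89.3 / 87.6 × 100 = 101.9406

101.94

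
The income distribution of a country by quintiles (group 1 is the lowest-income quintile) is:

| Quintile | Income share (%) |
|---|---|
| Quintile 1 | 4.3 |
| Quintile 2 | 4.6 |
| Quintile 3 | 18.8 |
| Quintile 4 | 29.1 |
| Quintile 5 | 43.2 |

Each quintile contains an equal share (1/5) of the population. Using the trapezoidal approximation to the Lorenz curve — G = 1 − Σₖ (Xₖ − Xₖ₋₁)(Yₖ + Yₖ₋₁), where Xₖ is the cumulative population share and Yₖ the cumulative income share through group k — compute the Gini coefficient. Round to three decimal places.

Cumulative income shares Yₖ: 0.0430, 0.0890, 0.2770, 0.5680, 1.0000
Σ (Xₖ−Xₖ₋₁)(Yₖ+Yₖ₋₁) = (1/5)(0.0430+0.0000) + (1/5)(0.0890+0.0430) + (1/5)(0.2770+0.0890) + (1/5)(0.5680+0.2770) + (1/5)(1.0000+0.5680)
  = 0.0086 + 0.0264 + 0.0732 + 0.1690 + 0.3136 = 0.5908
G = 1 − 0.5908 = 0.4092

0.409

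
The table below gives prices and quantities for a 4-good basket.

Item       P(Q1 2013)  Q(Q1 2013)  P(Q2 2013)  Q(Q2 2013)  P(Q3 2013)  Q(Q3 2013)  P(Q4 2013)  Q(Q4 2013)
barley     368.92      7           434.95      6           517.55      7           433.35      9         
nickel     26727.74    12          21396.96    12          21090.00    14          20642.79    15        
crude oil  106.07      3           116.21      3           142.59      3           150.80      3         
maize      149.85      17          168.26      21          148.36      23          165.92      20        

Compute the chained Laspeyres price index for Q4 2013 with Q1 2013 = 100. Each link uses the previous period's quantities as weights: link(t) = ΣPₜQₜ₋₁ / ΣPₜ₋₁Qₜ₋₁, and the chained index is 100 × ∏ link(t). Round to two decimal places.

Link Q1 2013→Q2 2013:
ΣP(Q2 2013)Q(Q1 2013) = 434.95×7 + 21396.96×12 + 116.21×3 + 168.26×17 = 3044.65 + 256763.52 + 348.63 + 2860.42 = 263017.22
ΣP(Q1 2013)Q(Q1 2013) = 368.92×7 + 26727.74×12 + 106.07×3 + 149.85×17 = 2582.44 + 320732.88 + 318.21 + 2547.45 = 326180.98
link = 263017.22/326180.98 = 0.806354
Link Q2 2013→Q3 2013:
ΣP(Q3 2013)Q(Q2 2013) = 517.55×6 + 21090.00×12 + 142.59×3 + 148.36×21 = 3105.3 + 253080 + 427.77 + 3115.56 = 259728.63
ΣP(Q2 2013)Q(Q2 2013) = 434.95×6 + 21396.96×12 + 116.21×3 + 168.26×21 = 2609.7 + 256763.52 + 348.63 + 3533.46 = 263255.31
link = 259728.63/263255.31 = 0.986604
Link Q3 2013→Q4 2013:
ΣP(Q4 2013)Q(Q3 2013) = 433.35×7 + 20642.79×14 + 150.80×3 + 165.92×23 = 3033.45 + 288999.06 + 452.4 + 3816.16 = 296301.07
ΣP(Q3 2013)Q(Q3 2013) = 517.55×7 + 21090.00×14 + 142.59×3 + 148.36×23 = 3622.85 + 295260 + 427.77 + 3412.28 = 302722.9
link = 296301.07/302722.9 = 0.978786
Chained index = 100 × 0.806354 × 0.986604 × 0.978786 = 77.8675

77.87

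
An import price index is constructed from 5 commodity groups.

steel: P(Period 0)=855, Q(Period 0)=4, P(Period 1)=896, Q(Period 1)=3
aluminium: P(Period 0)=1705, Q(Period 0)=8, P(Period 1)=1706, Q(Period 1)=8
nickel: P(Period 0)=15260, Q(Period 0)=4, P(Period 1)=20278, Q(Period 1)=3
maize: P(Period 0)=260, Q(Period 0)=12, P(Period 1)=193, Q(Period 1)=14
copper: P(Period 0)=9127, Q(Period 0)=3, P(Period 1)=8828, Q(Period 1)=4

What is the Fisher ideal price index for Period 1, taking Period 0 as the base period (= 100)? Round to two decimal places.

Laspeyres component (base-period weights):
ΣP(Period 1)Q(Period 0) = 896×4 + 1706×8 + 20278×4 + 193×12 + 8828×3 = 3584 + 13648 + 81112 + 2316 + 26484 = 127144
ΣP(Period 0)Q(Period 0) = 855×4 + 1705×8 + 15260×4 + 260×12 + 9127×3 = 3420 + 13640 + 61040 + 3120 + 27381 = 108601
L = 127144 / 108601 × 100 = 117.0744
Paasche component (current-period weights):
ΣP(Period 1)Q(Period 1) = 896×3 + 1706×8 + 20278×3 + 193×14 + 8828×4 = 2688 + 13648 + 60834 + 2702 + 35312 = 115184
ΣP(Period 0)Q(Period 1) = 855×3 + 1705×8 + 15260×3 + 260×14 + 9127×4 = 2565 + 13640 + 45780 + 3640 + 36508 = 102133
P = 115184 / 102133 × 100 = 112.7784
Fisher = √(L × P) = √(117.0744 × 112.7784) = 114.9064

114.91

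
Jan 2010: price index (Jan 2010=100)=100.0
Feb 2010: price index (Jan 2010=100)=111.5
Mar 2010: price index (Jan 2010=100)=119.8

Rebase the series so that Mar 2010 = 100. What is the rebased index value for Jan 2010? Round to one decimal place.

83.5

Rebased(Jan 2010) = 100.0 / 119.8 × 100 = 83.4725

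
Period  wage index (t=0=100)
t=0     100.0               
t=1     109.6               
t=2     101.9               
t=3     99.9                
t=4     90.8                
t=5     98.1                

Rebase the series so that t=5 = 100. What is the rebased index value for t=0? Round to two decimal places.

101.94

Rebased(t=0) = 100.0 / 98.1 × 100 = 101.9368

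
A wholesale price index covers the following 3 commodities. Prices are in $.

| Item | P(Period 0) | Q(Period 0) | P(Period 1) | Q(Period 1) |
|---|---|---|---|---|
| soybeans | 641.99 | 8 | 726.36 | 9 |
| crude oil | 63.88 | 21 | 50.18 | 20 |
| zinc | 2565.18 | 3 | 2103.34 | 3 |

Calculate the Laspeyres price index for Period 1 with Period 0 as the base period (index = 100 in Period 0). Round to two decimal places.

92.96

Laspeyres price index uses base-period quantities as weights.
ΣP(Period 1)·Q(Period 0) = 726.36×8 + 50.18×21 + 2103.34×3 = 5810.88 + 1053.78 + 6310.02 = 13174.68
ΣP(Period 0)·Q(Period 0) = 641.99×8 + 63.88×21 + 2565.18×3 = 5135.92 + 1341.48 + 7695.54 = 14172.94
Index = 13174.68 / 14172.94 × 100 = 92.9566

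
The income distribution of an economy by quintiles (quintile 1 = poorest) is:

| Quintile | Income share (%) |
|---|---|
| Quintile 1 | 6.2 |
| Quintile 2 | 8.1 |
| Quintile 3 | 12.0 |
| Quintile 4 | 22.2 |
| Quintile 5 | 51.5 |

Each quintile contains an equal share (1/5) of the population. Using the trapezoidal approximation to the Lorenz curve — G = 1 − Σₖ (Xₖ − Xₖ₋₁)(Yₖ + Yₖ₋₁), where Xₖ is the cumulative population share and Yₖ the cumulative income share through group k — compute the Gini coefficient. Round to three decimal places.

Cumulative income shares Yₖ: 0.0620, 0.1430, 0.2630, 0.4850, 1.0000
Σ (Xₖ−Xₖ₋₁)(Yₖ+Yₖ₋₁) = (1/5)(0.0620+0.0000) + (1/5)(0.1430+0.0620) + (1/5)(0.2630+0.1430) + (1/5)(0.4850+0.2630) + (1/5)(1.0000+0.4850)
  = 0.0124 + 0.0410 + 0.0812 + 0.1496 + 0.2970 = 0.5812
G = 1 − 0.5812 = 0.4188

0.419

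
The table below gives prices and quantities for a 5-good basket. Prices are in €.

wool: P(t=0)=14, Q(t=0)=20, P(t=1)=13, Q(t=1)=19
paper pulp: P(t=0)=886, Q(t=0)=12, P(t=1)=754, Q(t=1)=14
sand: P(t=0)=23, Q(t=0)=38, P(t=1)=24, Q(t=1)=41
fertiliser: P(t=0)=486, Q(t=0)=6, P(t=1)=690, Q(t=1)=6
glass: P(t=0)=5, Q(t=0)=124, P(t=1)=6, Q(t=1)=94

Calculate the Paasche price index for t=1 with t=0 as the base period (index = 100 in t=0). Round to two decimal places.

Paasche price index uses current-period quantities as weights.
ΣP(t=1)·Q(t=1) = 13×19 + 754×14 + 24×41 + 690×6 + 6×94 = 247 + 10556 + 984 + 4140 + 564 = 16491
ΣP(t=0)·Q(t=1) = 14×19 + 886×14 + 23×41 + 486×6 + 5×94 = 266 + 12404 + 943 + 2916 + 470 = 16999
Index = 16491 / 16999 × 100 = 97.0116

97.01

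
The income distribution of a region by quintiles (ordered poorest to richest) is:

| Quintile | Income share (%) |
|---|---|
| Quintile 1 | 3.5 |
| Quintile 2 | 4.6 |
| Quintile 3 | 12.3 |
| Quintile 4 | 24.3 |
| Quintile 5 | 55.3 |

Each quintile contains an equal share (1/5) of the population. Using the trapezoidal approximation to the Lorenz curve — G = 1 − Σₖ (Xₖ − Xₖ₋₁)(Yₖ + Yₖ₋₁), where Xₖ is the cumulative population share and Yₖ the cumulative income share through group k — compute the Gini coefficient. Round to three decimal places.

0.493

Cumulative income shares Yₖ: 0.0350, 0.0810, 0.2040, 0.4470, 1.0000
Σ (Xₖ−Xₖ₋₁)(Yₖ+Yₖ₋₁) = (1/5)(0.0350+0.0000) + (1/5)(0.0810+0.0350) + (1/5)(0.2040+0.0810) + (1/5)(0.4470+0.2040) + (1/5)(1.0000+0.4470)
  = 0.0070 + 0.0232 + 0.0570 + 0.1302 + 0.2894 = 0.5068
G = 1 − 0.5068 = 0.4932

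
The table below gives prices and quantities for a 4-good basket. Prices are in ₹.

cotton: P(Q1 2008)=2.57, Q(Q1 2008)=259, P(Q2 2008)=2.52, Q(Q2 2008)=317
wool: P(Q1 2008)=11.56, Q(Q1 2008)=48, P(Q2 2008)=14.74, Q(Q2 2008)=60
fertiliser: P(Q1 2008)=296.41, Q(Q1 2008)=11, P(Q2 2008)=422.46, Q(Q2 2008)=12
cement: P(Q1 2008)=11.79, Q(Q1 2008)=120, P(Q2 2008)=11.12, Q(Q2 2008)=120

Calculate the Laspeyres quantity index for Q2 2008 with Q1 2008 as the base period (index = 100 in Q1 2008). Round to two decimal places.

109.91

Laspeyres quantity index uses base-period prices as weights.
ΣP(Q1 2008)·Q(Q2 2008) = 2.57×317 + 11.56×60 + 296.41×12 + 11.79×120 = 814.69 + 693.6 + 3556.92 + 1414.8 = 6480.01
ΣP(Q1 2008)·Q(Q1 2008) = 2.57×259 + 11.56×48 + 296.41×11 + 11.79×120 = 665.63 + 554.88 + 3260.51 + 1414.8 = 5895.82
Index = 6480.01 / 5895.82 × 100 = 109.9085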